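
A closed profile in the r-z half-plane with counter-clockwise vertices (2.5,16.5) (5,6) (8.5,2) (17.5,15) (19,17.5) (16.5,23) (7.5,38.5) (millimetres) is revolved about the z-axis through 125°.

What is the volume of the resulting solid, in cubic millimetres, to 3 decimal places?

Volume = 6823.056 mm³

Profile (r,z), 7 vertices: (2.5,16.5) (5,6) (8.5,2) (17.5,15) (19,17.5) (16.5,23) (7.5,38.5)
edge 0: (2.5,16.5)→(5,6)  cross = 2.5·6 − 5·16.5 = -67.5000; (r_i+r_j)·cross = 7.5·-67.5000 = -506.2500
edge 1: (5,6)→(8.5,2)  cross = 5·2 − 8.5·6 = -41.0000; (r_i+r_j)·cross = 13.5·-41.0000 = -553.5000
edge 2: (8.5,2)→(17.5,15)  cross = 8.5·15 − 17.5·2 = 92.5000; (r_i+r_j)·cross = 26·92.5000 = 2405.0000
edge 3: (17.5,15)→(19,17.5)  cross = 17.5·17.5 − 19·15 = 21.2500; (r_i+r_j)·cross = 36.5·21.2500 = 775.6250
edge 4: (19,17.5)→(16.5,23)  cross = 19·23 − 16.5·17.5 = 148.2500; (r_i+r_j)·cross = 35.5·148.2500 = 5262.8750
edge 5: (16.5,23)→(7.5,38.5)  cross = 16.5·38.5 − 7.5·23 = 462.7500; (r_i+r_j)·cross = 24·462.7500 = 11106.0000
edge 6: (7.5,38.5)→(2.5,16.5)  cross = 7.5·16.5 − 2.5·38.5 = 27.5000; (r_i+r_j)·cross = 10·27.5000 = 275.0000
Σcross = 643.7500 → A = |Σcross|/2 = 321.8750 mm²
Σ(r_i+r_j)·cross = 18764.7500 → first moment M = |Σ|/6 = 3127.4583
R_c = M/A = 3127.4583/321.8750 = 9.7164 mm
θ = 125° = 2.181662 rad
V = θ·R_c·A = 2.181662·9.7164·321.8750 = 6823.056 mm³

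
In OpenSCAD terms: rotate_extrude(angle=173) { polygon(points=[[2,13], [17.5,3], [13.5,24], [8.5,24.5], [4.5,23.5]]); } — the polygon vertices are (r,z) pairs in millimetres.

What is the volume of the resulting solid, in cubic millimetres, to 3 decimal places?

Volume = 5773.130 mm³

Profile (r,z), 5 vertices: (2,13) (17.5,3) (13.5,24) (8.5,24.5) (4.5,23.5)
edge 0: (2,13)→(17.5,3)  cross = 2·3 − 17.5·13 = -221.5000; (r_i+r_j)·cross = 19.5·-221.5000 = -4319.2500
edge 1: (17.5,3)→(13.5,24)  cross = 17.5·24 − 13.5·3 = 379.5000; (r_i+r_j)·cross = 31·379.5000 = 11764.5000
edge 2: (13.5,24)→(8.5,24.5)  cross = 13.5·24.5 − 8.5·24 = 126.7500; (r_i+r_j)·cross = 22·126.7500 = 2788.5000
edge 3: (8.5,24.5)→(4.5,23.5)  cross = 8.5·23.5 − 4.5·24.5 = 89.5000; (r_i+r_j)·cross = 13·89.5000 = 1163.5000
edge 4: (4.5,23.5)→(2,13)  cross = 4.5·13 − 2·23.5 = 11.5000; (r_i+r_j)·cross = 6.5·11.5000 = 74.7500
Σcross = 385.7500 → A = |Σcross|/2 = 192.8750 mm²
Σ(r_i+r_j)·cross = 11472.0000 → first moment M = |Σ|/6 = 1912.0000
R_c = M/A = 1912.0000/192.8750 = 9.9132 mm
θ = 173° = 3.019420 rad
V = θ·R_c·A = 3.019420·9.9132·192.8750 = 5773.130 mm³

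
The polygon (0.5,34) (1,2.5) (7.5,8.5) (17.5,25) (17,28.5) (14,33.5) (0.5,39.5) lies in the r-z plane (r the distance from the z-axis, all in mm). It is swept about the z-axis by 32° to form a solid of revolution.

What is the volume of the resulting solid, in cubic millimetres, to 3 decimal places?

Volume = 1529.863 mm³

Profile (r,z), 7 vertices: (0.5,34) (1,2.5) (7.5,8.5) (17.5,25) (17,28.5) (14,33.5) (0.5,39.5)
edge 0: (0.5,34)→(1,2.5)  cross = 0.5·2.5 − 1·34 = -32.7500; (r_i+r_j)·cross = 1.5·-32.7500 = -49.1250
edge 1: (1,2.5)→(7.5,8.5)  cross = 1·8.5 − 7.5·2.5 = -10.2500; (r_i+r_j)·cross = 8.5·-10.2500 = -87.1250
edge 2: (7.5,8.5)→(17.5,25)  cross = 7.5·25 − 17.5·8.5 = 38.7500; (r_i+r_j)·cross = 25·38.7500 = 968.7500
edge 3: (17.5,25)→(17,28.5)  cross = 17.5·28.5 − 17·25 = 73.7500; (r_i+r_j)·cross = 34.5·73.7500 = 2544.3750
edge 4: (17,28.5)→(14,33.5)  cross = 17·33.5 − 14·28.5 = 170.5000; (r_i+r_j)·cross = 31·170.5000 = 5285.5000
edge 5: (14,33.5)→(0.5,39.5)  cross = 14·39.5 − 0.5·33.5 = 536.2500; (r_i+r_j)·cross = 14.5·536.2500 = 7775.6250
edge 6: (0.5,39.5)→(0.5,34)  cross = 0.5·34 − 0.5·39.5 = -2.7500; (r_i+r_j)·cross = 1·-2.7500 = -2.7500
Σcross = 773.5000 → A = |Σcross|/2 = 386.7500 mm²
Σ(r_i+r_j)·cross = 16435.2500 → first moment M = |Σ|/6 = 2739.2083
R_c = M/A = 2739.2083/386.7500 = 7.0826 mm
θ = 32° = 0.558505 rad
V = θ·R_c·A = 0.558505·7.0826·386.7500 = 1529.863 mm³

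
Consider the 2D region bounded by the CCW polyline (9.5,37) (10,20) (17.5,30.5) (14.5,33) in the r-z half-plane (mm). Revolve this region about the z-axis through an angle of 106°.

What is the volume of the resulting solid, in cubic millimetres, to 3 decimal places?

Profile (r,z), 4 vertices: (9.5,37) (10,20) (17.5,30.5) (14.5,33)
edge 0: (9.5,37)→(10,20)  cross = 9.5·20 − 10·37 = -180.0000; (r_i+r_j)·cross = 19.5·-180.0000 = -3510.0000
edge 1: (10,20)→(17.5,30.5)  cross = 10·30.5 − 17.5·20 = -45.0000; (r_i+r_j)·cross = 27.5·-45.0000 = -1237.5000
edge 2: (17.5,30.5)→(14.5,33)  cross = 17.5·33 − 14.5·30.5 = 135.2500; (r_i+r_j)·cross = 32·135.2500 = 4328.0000
edge 3: (14.5,33)→(9.5,37)  cross = 14.5·37 − 9.5·33 = 223.0000; (r_i+r_j)·cross = 24·223.0000 = 5352.0000
Σcross = 133.2500 → A = |Σcross|/2 = 66.6250 mm²
Σ(r_i+r_j)·cross = 4932.5000 → first moment M = |Σ|/6 = 822.0833
R_c = M/A = 822.0833/66.6250 = 12.3390 mm
θ = 106° = 1.850049 rad
V = θ·R_c·A = 1.850049·12.3390·66.6250 = 1520.894 mm³

Volume = 1520.894 mm³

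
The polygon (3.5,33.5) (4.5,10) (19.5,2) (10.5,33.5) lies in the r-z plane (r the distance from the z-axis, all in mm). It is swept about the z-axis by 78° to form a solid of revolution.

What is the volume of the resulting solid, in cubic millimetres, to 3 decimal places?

Profile (r,z), 4 vertices: (3.5,33.5) (4.5,10) (19.5,2) (10.5,33.5)
edge 0: (3.5,33.5)→(4.5,10)  cross = 3.5·10 − 4.5·33.5 = -115.7500; (r_i+r_j)·cross = 8·-115.7500 = -926.0000
edge 1: (4.5,10)→(19.5,2)  cross = 4.5·2 − 19.5·10 = -186.0000; (r_i+r_j)·cross = 24·-186.0000 = -4464.0000
edge 2: (19.5,2)→(10.5,33.5)  cross = 19.5·33.5 − 10.5·2 = 632.2500; (r_i+r_j)·cross = 30·632.2500 = 18967.5000
edge 3: (10.5,33.5)→(3.5,33.5)  cross = 10.5·33.5 − 3.5·33.5 = 234.5000; (r_i+r_j)·cross = 14·234.5000 = 3283.0000
Σcross = 565.0000 → A = |Σcross|/2 = 282.5000 mm²
Σ(r_i+r_j)·cross = 16860.5000 → first moment M = |Σ|/6 = 2810.0833
R_c = M/A = 2810.0833/282.5000 = 9.9472 mm
θ = 78° = 1.361357 rad
V = θ·R_c·A = 1.361357·9.9472·282.5000 = 3825.526 mm³

Volume = 3825.526 mm³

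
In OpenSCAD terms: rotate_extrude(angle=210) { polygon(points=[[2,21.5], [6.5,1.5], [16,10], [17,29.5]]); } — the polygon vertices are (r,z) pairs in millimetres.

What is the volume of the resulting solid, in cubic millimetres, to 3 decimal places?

Volume = 9498.725 mm³

Profile (r,z), 4 vertices: (2,21.5) (6.5,1.5) (16,10) (17,29.5)
edge 0: (2,21.5)→(6.5,1.5)  cross = 2·1.5 − 6.5·21.5 = -136.7500; (r_i+r_j)·cross = 8.5·-136.7500 = -1162.3750
edge 1: (6.5,1.5)→(16,10)  cross = 6.5·10 − 16·1.5 = 41.0000; (r_i+r_j)·cross = 22.5·41.0000 = 922.5000
edge 2: (16,10)→(17,29.5)  cross = 16·29.5 − 17·10 = 302.0000; (r_i+r_j)·cross = 33·302.0000 = 9966.0000
edge 3: (17,29.5)→(2,21.5)  cross = 17·21.5 − 2·29.5 = 306.5000; (r_i+r_j)·cross = 19·306.5000 = 5823.5000
Σcross = 512.7500 → A = |Σcross|/2 = 256.3750 mm²
Σ(r_i+r_j)·cross = 15549.6250 → first moment M = |Σ|/6 = 2591.6042
R_c = M/A = 2591.6042/256.3750 = 10.1086 mm
θ = 210° = 3.665191 rad
V = θ·R_c·A = 3.665191·10.1086·256.3750 = 9498.725 mm³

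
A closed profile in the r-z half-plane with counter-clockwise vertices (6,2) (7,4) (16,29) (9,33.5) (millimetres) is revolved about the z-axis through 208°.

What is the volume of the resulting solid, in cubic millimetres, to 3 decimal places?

Volume = 4511.839 mm³

Profile (r,z), 4 vertices: (6,2) (7,4) (16,29) (9,33.5)
edge 0: (6,2)→(7,4)  cross = 6·4 − 7·2 = 10.0000; (r_i+r_j)·cross = 13·10.0000 = 130.0000
edge 1: (7,4)→(16,29)  cross = 7·29 − 16·4 = 139.0000; (r_i+r_j)·cross = 23·139.0000 = 3197.0000
edge 2: (16,29)→(9,33.5)  cross = 16·33.5 − 9·29 = 275.0000; (r_i+r_j)·cross = 25·275.0000 = 6875.0000
edge 3: (9,33.5)→(6,2)  cross = 9·2 − 6·33.5 = -183.0000; (r_i+r_j)·cross = 15·-183.0000 = -2745.0000
Σcross = 241.0000 → A = |Σcross|/2 = 120.5000 mm²
Σ(r_i+r_j)·cross = 7457.0000 → first moment M = |Σ|/6 = 1242.8333
R_c = M/A = 1242.8333/120.5000 = 10.3140 mm
θ = 208° = 3.630285 rad
V = θ·R_c·A = 3.630285·10.3140·120.5000 = 4511.839 mm³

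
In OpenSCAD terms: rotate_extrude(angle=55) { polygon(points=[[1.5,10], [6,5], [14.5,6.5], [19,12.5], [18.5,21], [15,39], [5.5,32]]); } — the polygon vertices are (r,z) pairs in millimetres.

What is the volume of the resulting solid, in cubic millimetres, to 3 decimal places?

Volume = 4200.378 mm³

Profile (r,z), 7 vertices: (1.5,10) (6,5) (14.5,6.5) (19,12.5) (18.5,21) (15,39) (5.5,32)
edge 0: (1.5,10)→(6,5)  cross = 1.5·5 − 6·10 = -52.5000; (r_i+r_j)·cross = 7.5·-52.5000 = -393.7500
edge 1: (6,5)→(14.5,6.5)  cross = 6·6.5 − 14.5·5 = -33.5000; (r_i+r_j)·cross = 20.5·-33.5000 = -686.7500
edge 2: (14.5,6.5)→(19,12.5)  cross = 14.5·12.5 − 19·6.5 = 57.7500; (r_i+r_j)·cross = 33.5·57.7500 = 1934.6250
edge 3: (19,12.5)→(18.5,21)  cross = 19·21 − 18.5·12.5 = 167.7500; (r_i+r_j)·cross = 37.5·167.7500 = 6290.6250
edge 4: (18.5,21)→(15,39)  cross = 18.5·39 − 15·21 = 406.5000; (r_i+r_j)·cross = 33.5·406.5000 = 13617.7500
edge 5: (15,39)→(5.5,32)  cross = 15·32 − 5.5·39 = 265.5000; (r_i+r_j)·cross = 20.5·265.5000 = 5442.7500
edge 6: (5.5,32)→(1.5,10)  cross = 5.5·10 − 1.5·32 = 7.0000; (r_i+r_j)·cross = 7·7.0000 = 49.0000
Σcross = 818.5000 → A = |Σcross|/2 = 409.2500 mm²
Σ(r_i+r_j)·cross = 26254.2500 → first moment M = |Σ|/6 = 4375.7083
R_c = M/A = 4375.7083/409.2500 = 10.6920 mm
θ = 55° = 0.959931 rad
V = θ·R_c·A = 0.959931·10.6920·409.2500 = 4200.378 mm³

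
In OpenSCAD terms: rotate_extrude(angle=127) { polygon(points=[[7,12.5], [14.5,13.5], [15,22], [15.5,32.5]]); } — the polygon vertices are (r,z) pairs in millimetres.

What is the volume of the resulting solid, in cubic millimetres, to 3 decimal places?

Profile (r,z), 4 vertices: (7,12.5) (14.5,13.5) (15,22) (15.5,32.5)
edge 0: (7,12.5)→(14.5,13.5)  cross = 7·13.5 − 14.5·12.5 = -86.7500; (r_i+r_j)·cross = 21.5·-86.7500 = -1865.1250
edge 1: (14.5,13.5)→(15,22)  cross = 14.5·22 − 15·13.5 = 116.5000; (r_i+r_j)·cross = 29.5·116.5000 = 3436.7500
edge 2: (15,22)→(15.5,32.5)  cross = 15·32.5 − 15.5·22 = 146.5000; (r_i+r_j)·cross = 30.5·146.5000 = 4468.2500
edge 3: (15.5,32.5)→(7,12.5)  cross = 15.5·12.5 − 7·32.5 = -33.7500; (r_i+r_j)·cross = 22.5·-33.7500 = -759.3750
Σcross = 142.5000 → A = |Σcross|/2 = 71.2500 mm²
Σ(r_i+r_j)·cross = 5280.5000 → first moment M = |Σ|/6 = 880.0833
R_c = M/A = 880.0833/71.2500 = 12.3520 mm
θ = 127° = 2.216568 rad
V = θ·R_c·A = 2.216568·12.3520·71.2500 = 1950.765 mm³

Volume = 1950.765 mm³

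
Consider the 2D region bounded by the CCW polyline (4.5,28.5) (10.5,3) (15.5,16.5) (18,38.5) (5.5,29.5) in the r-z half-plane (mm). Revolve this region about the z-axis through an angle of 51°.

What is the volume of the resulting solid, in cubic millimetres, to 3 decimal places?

Profile (r,z), 5 vertices: (4.5,28.5) (10.5,3) (15.5,16.5) (18,38.5) (5.5,29.5)
edge 0: (4.5,28.5)→(10.5,3)  cross = 4.5·3 − 10.5·28.5 = -285.7500; (r_i+r_j)·cross = 15·-285.7500 = -4286.2500
edge 1: (10.5,3)→(15.5,16.5)  cross = 10.5·16.5 − 15.5·3 = 126.7500; (r_i+r_j)·cross = 26·126.7500 = 3295.5000
edge 2: (15.5,16.5)→(18,38.5)  cross = 15.5·38.5 − 18·16.5 = 299.7500; (r_i+r_j)·cross = 33.5·299.7500 = 10041.6250
edge 3: (18,38.5)→(5.5,29.5)  cross = 18·29.5 − 5.5·38.5 = 319.2500; (r_i+r_j)·cross = 23.5·319.2500 = 7502.3750
edge 4: (5.5,29.5)→(4.5,28.5)  cross = 5.5·28.5 − 4.5·29.5 = 24.0000; (r_i+r_j)·cross = 10·24.0000 = 240.0000
Σcross = 484.0000 → A = |Σcross|/2 = 242.0000 mm²
Σ(r_i+r_j)·cross = 16793.2500 → first moment M = |Σ|/6 = 2798.8750
R_c = M/A = 2798.8750/242.0000 = 11.5656 mm
θ = 51° = 0.890118 rad
V = θ·R_c·A = 0.890118·11.5656·242.0000 = 2491.329 mm³

Volume = 2491.329 mm³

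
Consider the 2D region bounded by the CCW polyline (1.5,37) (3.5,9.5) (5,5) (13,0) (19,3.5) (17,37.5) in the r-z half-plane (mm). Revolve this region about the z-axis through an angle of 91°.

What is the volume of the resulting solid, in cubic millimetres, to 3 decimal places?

Profile (r,z), 6 vertices: (1.5,37) (3.5,9.5) (5,5) (13,0) (19,3.5) (17,37.5)
edge 0: (1.5,37)→(3.5,9.5)  cross = 1.5·9.5 − 3.5·37 = -115.2500; (r_i+r_j)·cross = 5·-115.2500 = -576.2500
edge 1: (3.5,9.5)→(5,5)  cross = 3.5·5 − 5·9.5 = -30.0000; (r_i+r_j)·cross = 8.5·-30.0000 = -255.0000
edge 2: (5,5)→(13,0)  cross = 5·0 − 13·5 = -65.0000; (r_i+r_j)·cross = 18·-65.0000 = -1170.0000
edge 3: (13,0)→(19,3.5)  cross = 13·3.5 − 19·0 = 45.5000; (r_i+r_j)·cross = 32·45.5000 = 1456.0000
edge 4: (19,3.5)→(17,37.5)  cross = 19·37.5 − 17·3.5 = 653.0000; (r_i+r_j)·cross = 36·653.0000 = 23508.0000
edge 5: (17,37.5)→(1.5,37)  cross = 17·37 − 1.5·37.5 = 572.7500; (r_i+r_j)·cross = 18.5·572.7500 = 10595.8750
Σcross = 1061.0000 → A = |Σcross|/2 = 530.5000 mm²
Σ(r_i+r_j)·cross = 33558.6250 → first moment M = |Σ|/6 = 5593.1042
R_c = M/A = 5593.1042/530.5000 = 10.5431 mm
θ = 91° = 1.588250 rad
V = θ·R_c·A = 1.588250·10.5431·530.5000 = 8883.246 mm³

Volume = 8883.246 mm³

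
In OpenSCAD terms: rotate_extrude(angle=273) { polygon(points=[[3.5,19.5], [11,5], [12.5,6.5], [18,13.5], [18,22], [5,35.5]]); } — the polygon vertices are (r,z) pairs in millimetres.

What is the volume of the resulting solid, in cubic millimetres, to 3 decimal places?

Profile (r,z), 6 vertices: (3.5,19.5) (11,5) (12.5,6.5) (18,13.5) (18,22) (5,35.5)
edge 0: (3.5,19.5)→(11,5)  cross = 3.5·5 − 11·19.5 = -197.0000; (r_i+r_j)·cross = 14.5·-197.0000 = -2856.5000
edge 1: (11,5)→(12.5,6.5)  cross = 11·6.5 − 12.5·5 = 9.0000; (r_i+r_j)·cross = 23.5·9.0000 = 211.5000
edge 2: (12.5,6.5)→(18,13.5)  cross = 12.5·13.5 − 18·6.5 = 51.7500; (r_i+r_j)·cross = 30.5·51.7500 = 1578.3750
edge 3: (18,13.5)→(18,22)  cross = 18·22 − 18·13.5 = 153.0000; (r_i+r_j)·cross = 36·153.0000 = 5508.0000
edge 4: (18,22)→(5,35.5)  cross = 18·35.5 − 5·22 = 529.0000; (r_i+r_j)·cross = 23·529.0000 = 12167.0000
edge 5: (5,35.5)→(3.5,19.5)  cross = 5·19.5 − 3.5·35.5 = -26.7500; (r_i+r_j)·cross = 8.5·-26.7500 = -227.3750
Σcross = 519.0000 → A = |Σcross|/2 = 259.5000 mm²
Σ(r_i+r_j)·cross = 16381.0000 → first moment M = |Σ|/6 = 2730.1667
R_c = M/A = 2730.1667/259.5000 = 10.5209 mm
θ = 273° = 4.764749 rad
V = θ·R_c·A = 4.764749·10.5209·259.5000 = 13008.559 mm³

Volume = 13008.559 mm³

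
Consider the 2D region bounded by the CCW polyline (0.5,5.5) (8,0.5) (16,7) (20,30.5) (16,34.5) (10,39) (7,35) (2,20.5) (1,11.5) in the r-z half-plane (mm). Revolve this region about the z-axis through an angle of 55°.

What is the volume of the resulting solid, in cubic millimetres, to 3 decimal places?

Profile (r,z), 9 vertices: (0.5,5.5) (8,0.5) (16,7) (20,30.5) (16,34.5) (10,39) (7,35) (2,20.5) (1,11.5)
edge 0: (0.5,5.5)→(8,0.5)  cross = 0.5·0.5 − 8·5.5 = -43.7500; (r_i+r_j)·cross = 8.5·-43.7500 = -371.8750
edge 1: (8,0.5)→(16,7)  cross = 8·7 − 16·0.5 = 48.0000; (r_i+r_j)·cross = 24·48.0000 = 1152.0000
edge 2: (16,7)→(20,30.5)  cross = 16·30.5 − 20·7 = 348.0000; (r_i+r_j)·cross = 36·348.0000 = 12528.0000
edge 3: (20,30.5)→(16,34.5)  cross = 20·34.5 − 16·30.5 = 202.0000; (r_i+r_j)·cross = 36·202.0000 = 7272.0000
edge 4: (16,34.5)→(10,39)  cross = 16·39 − 10·34.5 = 279.0000; (r_i+r_j)·cross = 26·279.0000 = 7254.0000
edge 5: (10,39)→(7,35)  cross = 10·35 − 7·39 = 77.0000; (r_i+r_j)·cross = 17·77.0000 = 1309.0000
edge 6: (7,35)→(2,20.5)  cross = 7·20.5 − 2·35 = 73.5000; (r_i+r_j)·cross = 9·73.5000 = 661.5000
edge 7: (2,20.5)→(1,11.5)  cross = 2·11.5 − 1·20.5 = 2.5000; (r_i+r_j)·cross = 3·2.5000 = 7.5000
edge 8: (1,11.5)→(0.5,5.5)  cross = 1·5.5 − 0.5·11.5 = -0.2500; (r_i+r_j)·cross = 1.5·-0.2500 = -0.3750
Σcross = 986.0000 → A = |Σcross|/2 = 493.0000 mm²
Σ(r_i+r_j)·cross = 29811.7500 → first moment M = |Σ|/6 = 4968.6250
R_c = M/A = 4968.6250/493.0000 = 10.0783 mm
θ = 55° = 0.959931 rad
V = θ·R_c·A = 0.959931·10.0783·493.0000 = 4769.538 mm³

Volume = 4769.538 mm³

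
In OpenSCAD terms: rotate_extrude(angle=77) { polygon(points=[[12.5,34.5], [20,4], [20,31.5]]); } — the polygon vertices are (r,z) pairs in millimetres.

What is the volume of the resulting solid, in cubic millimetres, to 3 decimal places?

Volume = 2425.326 mm³

Profile (r,z), 3 vertices: (12.5,34.5) (20,4) (20,31.5)
edge 0: (12.5,34.5)→(20,4)  cross = 12.5·4 − 20·34.5 = -640.0000; (r_i+r_j)·cross = 32.5·-640.0000 = -20800.0000
edge 1: (20,4)→(20,31.5)  cross = 20·31.5 − 20·4 = 550.0000; (r_i+r_j)·cross = 40·550.0000 = 22000.0000
edge 2: (20,31.5)→(12.5,34.5)  cross = 20·34.5 − 12.5·31.5 = 296.2500; (r_i+r_j)·cross = 32.5·296.2500 = 9628.1250
Σcross = 206.2500 → A = |Σcross|/2 = 103.1250 mm²
Σ(r_i+r_j)·cross = 10828.1250 → first moment M = |Σ|/6 = 1804.6875
R_c = M/A = 1804.6875/103.1250 = 17.5000 mm
θ = 77° = 1.343904 rad
V = θ·R_c·A = 1.343904·17.5000·103.1250 = 2425.326 mm³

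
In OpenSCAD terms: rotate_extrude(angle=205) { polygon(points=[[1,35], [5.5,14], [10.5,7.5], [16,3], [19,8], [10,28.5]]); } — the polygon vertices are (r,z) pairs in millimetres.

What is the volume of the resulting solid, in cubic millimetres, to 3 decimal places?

Volume = 8472.228 mm³

Profile (r,z), 6 vertices: (1,35) (5.5,14) (10.5,7.5) (16,3) (19,8) (10,28.5)
edge 0: (1,35)→(5.5,14)  cross = 1·14 − 5.5·35 = -178.5000; (r_i+r_j)·cross = 6.5·-178.5000 = -1160.2500
edge 1: (5.5,14)→(10.5,7.5)  cross = 5.5·7.5 − 10.5·14 = -105.7500; (r_i+r_j)·cross = 16·-105.7500 = -1692.0000
edge 2: (10.5,7.5)→(16,3)  cross = 10.5·3 − 16·7.5 = -88.5000; (r_i+r_j)·cross = 26.5·-88.5000 = -2345.2500
edge 3: (16,3)→(19,8)  cross = 16·8 − 19·3 = 71.0000; (r_i+r_j)·cross = 35·71.0000 = 2485.0000
edge 4: (19,8)→(10,28.5)  cross = 19·28.5 − 10·8 = 461.5000; (r_i+r_j)·cross = 29·461.5000 = 13383.5000
edge 5: (10,28.5)→(1,35)  cross = 10·35 − 1·28.5 = 321.5000; (r_i+r_j)·cross = 11·321.5000 = 3536.5000
Σcross = 481.2500 → A = |Σcross|/2 = 240.6250 mm²
Σ(r_i+r_j)·cross = 14207.5000 → first moment M = |Σ|/6 = 2367.9167
R_c = M/A = 2367.9167/240.6250 = 9.8407 mm
θ = 205° = 3.577925 rad
V = θ·R_c·A = 3.577925·9.8407·240.6250 = 8472.228 mm³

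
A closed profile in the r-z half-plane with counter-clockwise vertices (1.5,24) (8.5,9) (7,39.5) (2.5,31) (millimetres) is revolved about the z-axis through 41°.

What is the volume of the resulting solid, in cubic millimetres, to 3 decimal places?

Profile (r,z), 4 vertices: (1.5,24) (8.5,9) (7,39.5) (2.5,31)
edge 0: (1.5,24)→(8.5,9)  cross = 1.5·9 − 8.5·24 = -190.5000; (r_i+r_j)·cross = 10·-190.5000 = -1905.0000
edge 1: (8.5,9)→(7,39.5)  cross = 8.5·39.5 − 7·9 = 272.7500; (r_i+r_j)·cross = 15.5·272.7500 = 4227.6250
edge 2: (7,39.5)→(2.5,31)  cross = 7·31 − 2.5·39.5 = 118.2500; (r_i+r_j)·cross = 9.5·118.2500 = 1123.3750
edge 3: (2.5,31)→(1.5,24)  cross = 2.5·24 − 1.5·31 = 13.5000; (r_i+r_j)·cross = 4·13.5000 = 54.0000
Σcross = 214.0000 → A = |Σcross|/2 = 107.0000 mm²
Σ(r_i+r_j)·cross = 3500.0000 → first moment M = |Σ|/6 = 583.3333
R_c = M/A = 583.3333/107.0000 = 5.4517 mm
θ = 41° = 0.715585 rad
V = θ·R_c·A = 0.715585·5.4517·107.0000 = 417.425 mm³

Volume = 417.425 mm³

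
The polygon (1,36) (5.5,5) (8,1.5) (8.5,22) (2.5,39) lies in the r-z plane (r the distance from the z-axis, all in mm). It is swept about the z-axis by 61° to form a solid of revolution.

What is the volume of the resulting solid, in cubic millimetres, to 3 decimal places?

Volume = 750.668 mm³

Profile (r,z), 5 vertices: (1,36) (5.5,5) (8,1.5) (8.5,22) (2.5,39)
edge 0: (1,36)→(5.5,5)  cross = 1·5 − 5.5·36 = -193.0000; (r_i+r_j)·cross = 6.5·-193.0000 = -1254.5000
edge 1: (5.5,5)→(8,1.5)  cross = 5.5·1.5 − 8·5 = -31.7500; (r_i+r_j)·cross = 13.5·-31.7500 = -428.6250
edge 2: (8,1.5)→(8.5,22)  cross = 8·22 − 8.5·1.5 = 163.2500; (r_i+r_j)·cross = 16.5·163.2500 = 2693.6250
edge 3: (8.5,22)→(2.5,39)  cross = 8.5·39 − 2.5·22 = 276.5000; (r_i+r_j)·cross = 11·276.5000 = 3041.5000
edge 4: (2.5,39)→(1,36)  cross = 2.5·36 − 1·39 = 51.0000; (r_i+r_j)·cross = 3.5·51.0000 = 178.5000
Σcross = 266.0000 → A = |Σcross|/2 = 133.0000 mm²
Σ(r_i+r_j)·cross = 4230.5000 → first moment M = |Σ|/6 = 705.0833
R_c = M/A = 705.0833/133.0000 = 5.3014 mm
θ = 61° = 1.064651 rad
V = θ·R_c·A = 1.064651·5.3014·133.0000 = 750.668 mm³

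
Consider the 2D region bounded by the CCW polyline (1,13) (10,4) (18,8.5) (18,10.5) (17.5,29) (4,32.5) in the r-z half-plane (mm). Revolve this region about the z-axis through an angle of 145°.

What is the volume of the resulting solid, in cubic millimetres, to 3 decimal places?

Profile (r,z), 6 vertices: (1,13) (10,4) (18,8.5) (18,10.5) (17.5,29) (4,32.5)
edge 0: (1,13)→(10,4)  cross = 1·4 − 10·13 = -126.0000; (r_i+r_j)·cross = 11·-126.0000 = -1386.0000
edge 1: (10,4)→(18,8.5)  cross = 10·8.5 − 18·4 = 13.0000; (r_i+r_j)·cross = 28·13.0000 = 364.0000
edge 2: (18,8.5)→(18,10.5)  cross = 18·10.5 − 18·8.5 = 36.0000; (r_i+r_j)·cross = 36·36.0000 = 1296.0000
edge 3: (18,10.5)→(17.5,29)  cross = 18·29 − 17.5·10.5 = 338.2500; (r_i+r_j)·cross = 35.5·338.2500 = 12007.8750
edge 4: (17.5,29)→(4,32.5)  cross = 17.5·32.5 − 4·29 = 452.7500; (r_i+r_j)·cross = 21.5·452.7500 = 9734.1250
edge 5: (4,32.5)→(1,13)  cross = 4·13 − 1·32.5 = 19.5000; (r_i+r_j)·cross = 5·19.5000 = 97.5000
Σcross = 733.5000 → A = |Σcross|/2 = 366.7500 mm²
Σ(r_i+r_j)·cross = 22113.5000 → first moment M = |Σ|/6 = 3685.5833
R_c = M/A = 3685.5833/366.7500 = 10.0493 mm
θ = 145° = 2.530727 rad
V = θ·R_c·A = 2.530727·10.0493·366.7500 = 9327.207 mm³

Volume = 9327.207 mm³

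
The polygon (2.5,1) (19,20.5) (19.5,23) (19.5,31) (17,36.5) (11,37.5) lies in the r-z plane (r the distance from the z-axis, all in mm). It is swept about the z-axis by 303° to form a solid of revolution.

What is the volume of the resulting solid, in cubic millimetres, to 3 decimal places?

Profile (r,z), 6 vertices: (2.5,1) (19,20.5) (19.5,23) (19.5,31) (17,36.5) (11,37.5)
edge 0: (2.5,1)→(19,20.5)  cross = 2.5·20.5 − 19·1 = 32.2500; (r_i+r_j)·cross = 21.5·32.2500 = 693.3750
edge 1: (19,20.5)→(19.5,23)  cross = 19·23 − 19.5·20.5 = 37.2500; (r_i+r_j)·cross = 38.5·37.2500 = 1434.1250
edge 2: (19.5,23)→(19.5,31)  cross = 19.5·31 − 19.5·23 = 156.0000; (r_i+r_j)·cross = 39·156.0000 = 6084.0000
edge 3: (19.5,31)→(17,36.5)  cross = 19.5·36.5 − 17·31 = 184.7500; (r_i+r_j)·cross = 36.5·184.7500 = 6743.3750
edge 4: (17,36.5)→(11,37.5)  cross = 17·37.5 − 11·36.5 = 236.0000; (r_i+r_j)·cross = 28·236.0000 = 6608.0000
edge 5: (11,37.5)→(2.5,1)  cross = 11·1 − 2.5·37.5 = -82.7500; (r_i+r_j)·cross = 13.5·-82.7500 = -1117.1250
Σcross = 563.5000 → A = |Σcross|/2 = 281.7500 mm²
Σ(r_i+r_j)·cross = 20445.7500 → first moment M = |Σ|/6 = 3407.6250
R_c = M/A = 3407.6250/281.7500 = 12.0945 mm
θ = 303° = 5.288348 rad
V = θ·R_c·A = 5.288348·12.0945·281.7500 = 18020.706 mm³

Volume = 18020.706 mm³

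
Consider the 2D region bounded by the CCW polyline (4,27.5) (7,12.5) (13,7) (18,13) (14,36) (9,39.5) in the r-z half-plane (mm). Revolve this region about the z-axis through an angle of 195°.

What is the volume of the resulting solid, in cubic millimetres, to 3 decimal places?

Volume = 10685.517 mm³

Profile (r,z), 6 vertices: (4,27.5) (7,12.5) (13,7) (18,13) (14,36) (9,39.5)
edge 0: (4,27.5)→(7,12.5)  cross = 4·12.5 − 7·27.5 = -142.5000; (r_i+r_j)·cross = 11·-142.5000 = -1567.5000
edge 1: (7,12.5)→(13,7)  cross = 7·7 − 13·12.5 = -113.5000; (r_i+r_j)·cross = 20·-113.5000 = -2270.0000
edge 2: (13,7)→(18,13)  cross = 13·13 − 18·7 = 43.0000; (r_i+r_j)·cross = 31·43.0000 = 1333.0000
edge 3: (18,13)→(14,36)  cross = 18·36 − 14·13 = 466.0000; (r_i+r_j)·cross = 32·466.0000 = 14912.0000
edge 4: (14,36)→(9,39.5)  cross = 14·39.5 − 9·36 = 229.0000; (r_i+r_j)·cross = 23·229.0000 = 5267.0000
edge 5: (9,39.5)→(4,27.5)  cross = 9·27.5 − 4·39.5 = 89.5000; (r_i+r_j)·cross = 13·89.5000 = 1163.5000
Σcross = 571.5000 → A = |Σcross|/2 = 285.7500 mm²
Σ(r_i+r_j)·cross = 18838.0000 → first moment M = |Σ|/6 = 3139.6667
R_c = M/A = 3139.6667/285.7500 = 10.9875 mm
θ = 195° = 3.403392 rad
V = θ·R_c·A = 3.403392·10.9875·285.7500 = 10685.517 mm³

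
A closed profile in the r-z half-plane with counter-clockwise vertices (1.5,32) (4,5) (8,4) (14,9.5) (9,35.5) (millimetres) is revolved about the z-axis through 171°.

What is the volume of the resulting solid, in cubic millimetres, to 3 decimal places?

Volume = 5679.839 mm³

Profile (r,z), 5 vertices: (1.5,32) (4,5) (8,4) (14,9.5) (9,35.5)
edge 0: (1.5,32)→(4,5)  cross = 1.5·5 − 4·32 = -120.5000; (r_i+r_j)·cross = 5.5·-120.5000 = -662.7500
edge 1: (4,5)→(8,4)  cross = 4·4 − 8·5 = -24.0000; (r_i+r_j)·cross = 12·-24.0000 = -288.0000
edge 2: (8,4)→(14,9.5)  cross = 8·9.5 − 14·4 = 20.0000; (r_i+r_j)·cross = 22·20.0000 = 440.0000
edge 3: (14,9.5)→(9,35.5)  cross = 14·35.5 − 9·9.5 = 411.5000; (r_i+r_j)·cross = 23·411.5000 = 9464.5000
edge 4: (9,35.5)→(1.5,32)  cross = 9·32 − 1.5·35.5 = 234.7500; (r_i+r_j)·cross = 10.5·234.7500 = 2464.8750
Σcross = 521.7500 → A = |Σcross|/2 = 260.8750 mm²
Σ(r_i+r_j)·cross = 11418.6250 → first moment M = |Σ|/6 = 1903.1042
R_c = M/A = 1903.1042/260.8750 = 7.2951 mm
θ = 171° = 2.984513 rad
V = θ·R_c·A = 2.984513·7.2951·260.8750 = 5679.839 mm³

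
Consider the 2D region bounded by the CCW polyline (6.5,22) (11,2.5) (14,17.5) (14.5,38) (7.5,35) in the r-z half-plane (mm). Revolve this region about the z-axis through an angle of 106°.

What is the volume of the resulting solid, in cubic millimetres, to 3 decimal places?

Volume = 3680.672 mm³

Profile (r,z), 5 vertices: (6.5,22) (11,2.5) (14,17.5) (14.5,38) (7.5,35)
edge 0: (6.5,22)→(11,2.5)  cross = 6.5·2.5 − 11·22 = -225.7500; (r_i+r_j)·cross = 17.5·-225.7500 = -3950.6250
edge 1: (11,2.5)→(14,17.5)  cross = 11·17.5 − 14·2.5 = 157.5000; (r_i+r_j)·cross = 25·157.5000 = 3937.5000
edge 2: (14,17.5)→(14.5,38)  cross = 14·38 − 14.5·17.5 = 278.2500; (r_i+r_j)·cross = 28.5·278.2500 = 7930.1250
edge 3: (14.5,38)→(7.5,35)  cross = 14.5·35 − 7.5·38 = 222.5000; (r_i+r_j)·cross = 22·222.5000 = 4895.0000
edge 4: (7.5,35)→(6.5,22)  cross = 7.5·22 − 6.5·35 = -62.5000; (r_i+r_j)·cross = 14·-62.5000 = -875.0000
Σcross = 370.0000 → A = |Σcross|/2 = 185.0000 mm²
Σ(r_i+r_j)·cross = 11937.0000 → first moment M = |Σ|/6 = 1989.5000
R_c = M/A = 1989.5000/185.0000 = 10.7541 mm
θ = 106° = 1.850049 rad
V = θ·R_c·A = 1.850049·10.7541·185.0000 = 3680.672 mm³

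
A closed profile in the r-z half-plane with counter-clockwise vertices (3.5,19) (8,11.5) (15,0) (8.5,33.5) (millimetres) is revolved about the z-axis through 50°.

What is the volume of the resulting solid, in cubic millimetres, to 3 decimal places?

Volume = 1030.781 mm³

Profile (r,z), 4 vertices: (3.5,19) (8,11.5) (15,0) (8.5,33.5)
edge 0: (3.5,19)→(8,11.5)  cross = 3.5·11.5 − 8·19 = -111.7500; (r_i+r_j)·cross = 11.5·-111.7500 = -1285.1250
edge 1: (8,11.5)→(15,0)  cross = 8·0 − 15·11.5 = -172.5000; (r_i+r_j)·cross = 23·-172.5000 = -3967.5000
edge 2: (15,0)→(8.5,33.5)  cross = 15·33.5 − 8.5·0 = 502.5000; (r_i+r_j)·cross = 23.5·502.5000 = 11808.7500
edge 3: (8.5,33.5)→(3.5,19)  cross = 8.5·19 − 3.5·33.5 = 44.2500; (r_i+r_j)·cross = 12·44.2500 = 531.0000
Σcross = 262.5000 → A = |Σcross|/2 = 131.2500 mm²
Σ(r_i+r_j)·cross = 7087.1250 → first moment M = |Σ|/6 = 1181.1875
R_c = M/A = 1181.1875/131.2500 = 8.9995 mm
θ = 50° = 0.872665 rad
V = θ·R_c·A = 0.872665·8.9995·131.2500 = 1030.781 mm³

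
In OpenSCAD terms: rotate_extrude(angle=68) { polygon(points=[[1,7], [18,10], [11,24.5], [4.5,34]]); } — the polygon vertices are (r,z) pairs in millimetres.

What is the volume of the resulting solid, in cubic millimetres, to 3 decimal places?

Volume = 2268.688 mm³

Profile (r,z), 4 vertices: (1,7) (18,10) (11,24.5) (4.5,34)
edge 0: (1,7)→(18,10)  cross = 1·10 − 18·7 = -116.0000; (r_i+r_j)·cross = 19·-116.0000 = -2204.0000
edge 1: (18,10)→(11,24.5)  cross = 18·24.5 − 11·10 = 331.0000; (r_i+r_j)·cross = 29·331.0000 = 9599.0000
edge 2: (11,24.5)→(4.5,34)  cross = 11·34 − 4.5·24.5 = 263.7500; (r_i+r_j)·cross = 15.5·263.7500 = 4088.1250
edge 3: (4.5,34)→(1,7)  cross = 4.5·7 − 1·34 = -2.5000; (r_i+r_j)·cross = 5.5·-2.5000 = -13.7500
Σcross = 476.2500 → A = |Σcross|/2 = 238.1250 mm²
Σ(r_i+r_j)·cross = 11469.3750 → first moment M = |Σ|/6 = 1911.5625
R_c = M/A = 1911.5625/238.1250 = 8.0276 mm
θ = 68° = 1.186824 rad
V = θ·R_c·A = 1.186824·8.0276·238.1250 = 2268.688 mm³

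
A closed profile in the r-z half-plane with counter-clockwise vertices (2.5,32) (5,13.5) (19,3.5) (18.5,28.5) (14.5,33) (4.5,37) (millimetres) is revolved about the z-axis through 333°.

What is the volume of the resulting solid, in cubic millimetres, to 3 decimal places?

Volume = 24639.747 mm³

Profile (r,z), 6 vertices: (2.5,32) (5,13.5) (19,3.5) (18.5,28.5) (14.5,33) (4.5,37)
edge 0: (2.5,32)→(5,13.5)  cross = 2.5·13.5 − 5·32 = -126.2500; (r_i+r_j)·cross = 7.5·-126.2500 = -946.8750
edge 1: (5,13.5)→(19,3.5)  cross = 5·3.5 − 19·13.5 = -239.0000; (r_i+r_j)·cross = 24·-239.0000 = -5736.0000
edge 2: (19,3.5)→(18.5,28.5)  cross = 19·28.5 − 18.5·3.5 = 476.7500; (r_i+r_j)·cross = 37.5·476.7500 = 17878.1250
edge 3: (18.5,28.5)→(14.5,33)  cross = 18.5·33 − 14.5·28.5 = 197.2500; (r_i+r_j)·cross = 33·197.2500 = 6509.2500
edge 4: (14.5,33)→(4.5,37)  cross = 14.5·37 − 4.5·33 = 388.0000; (r_i+r_j)·cross = 19·388.0000 = 7372.0000
edge 5: (4.5,37)→(2.5,32)  cross = 4.5·32 − 2.5·37 = 51.5000; (r_i+r_j)·cross = 7·51.5000 = 360.5000
Σcross = 748.2500 → A = |Σcross|/2 = 374.1250 mm²
Σ(r_i+r_j)·cross = 25437.0000 → first moment M = |Σ|/6 = 4239.5000
R_c = M/A = 4239.5000/374.1250 = 11.3318 mm
θ = 333° = 5.811946 rad
V = θ·R_c·A = 5.811946·11.3318·374.1250 = 24639.747 mm³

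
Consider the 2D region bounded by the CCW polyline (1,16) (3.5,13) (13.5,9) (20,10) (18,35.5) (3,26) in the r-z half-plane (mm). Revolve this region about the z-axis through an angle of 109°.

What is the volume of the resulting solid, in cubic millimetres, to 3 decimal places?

Volume = 7505.162 mm³

Profile (r,z), 6 vertices: (1,16) (3.5,13) (13.5,9) (20,10) (18,35.5) (3,26)
edge 0: (1,16)→(3.5,13)  cross = 1·13 − 3.5·16 = -43.0000; (r_i+r_j)·cross = 4.5·-43.0000 = -193.5000
edge 1: (3.5,13)→(13.5,9)  cross = 3.5·9 − 13.5·13 = -144.0000; (r_i+r_j)·cross = 17·-144.0000 = -2448.0000
edge 2: (13.5,9)→(20,10)  cross = 13.5·10 − 20·9 = -45.0000; (r_i+r_j)·cross = 33.5·-45.0000 = -1507.5000
edge 3: (20,10)→(18,35.5)  cross = 20·35.5 − 18·10 = 530.0000; (r_i+r_j)·cross = 38·530.0000 = 20140.0000
edge 4: (18,35.5)→(3,26)  cross = 18·26 − 3·35.5 = 361.5000; (r_i+r_j)·cross = 21·361.5000 = 7591.5000
edge 5: (3,26)→(1,16)  cross = 3·16 − 1·26 = 22.0000; (r_i+r_j)·cross = 4·22.0000 = 88.0000
Σcross = 681.5000 → A = |Σcross|/2 = 340.7500 mm²
Σ(r_i+r_j)·cross = 23670.5000 → first moment M = |Σ|/6 = 3945.0833
R_c = M/A = 3945.0833/340.7500 = 11.5776 mm
θ = 109° = 1.902409 rad
V = θ·R_c·A = 1.902409·11.5776·340.7500 = 7505.162 mm³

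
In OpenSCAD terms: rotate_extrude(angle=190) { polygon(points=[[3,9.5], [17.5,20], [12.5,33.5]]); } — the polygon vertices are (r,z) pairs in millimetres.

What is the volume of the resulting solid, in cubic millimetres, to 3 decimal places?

Volume = 4527.755 mm³

Profile (r,z), 3 vertices: (3,9.5) (17.5,20) (12.5,33.5)
edge 0: (3,9.5)→(17.5,20)  cross = 3·20 − 17.5·9.5 = -106.2500; (r_i+r_j)·cross = 20.5·-106.2500 = -2178.1250
edge 1: (17.5,20)→(12.5,33.5)  cross = 17.5·33.5 − 12.5·20 = 336.2500; (r_i+r_j)·cross = 30·336.2500 = 10087.5000
edge 2: (12.5,33.5)→(3,9.5)  cross = 12.5·9.5 − 3·33.5 = 18.2500; (r_i+r_j)·cross = 15.5·18.2500 = 282.8750
Σcross = 248.2500 → A = |Σcross|/2 = 124.1250 mm²
Σ(r_i+r_j)·cross = 8192.2500 → first moment M = |Σ|/6 = 1365.3750
R_c = M/A = 1365.3750/124.1250 = 11.0000 mm
θ = 190° = 3.316126 rad
V = θ·R_c·A = 3.316126·11.0000·124.1250 = 4527.755 mm³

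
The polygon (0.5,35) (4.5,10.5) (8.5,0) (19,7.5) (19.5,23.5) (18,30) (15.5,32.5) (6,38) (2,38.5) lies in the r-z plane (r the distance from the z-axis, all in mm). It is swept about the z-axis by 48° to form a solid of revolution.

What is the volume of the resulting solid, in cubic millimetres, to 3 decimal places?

Volume = 4373.673 mm³

Profile (r,z), 9 vertices: (0.5,35) (4.5,10.5) (8.5,0) (19,7.5) (19.5,23.5) (18,30) (15.5,32.5) (6,38) (2,38.5)
edge 0: (0.5,35)→(4.5,10.5)  cross = 0.5·10.5 − 4.5·35 = -152.2500; (r_i+r_j)·cross = 5·-152.2500 = -761.2500
edge 1: (4.5,10.5)→(8.5,0)  cross = 4.5·0 − 8.5·10.5 = -89.2500; (r_i+r_j)·cross = 13·-89.2500 = -1160.2500
edge 2: (8.5,0)→(19,7.5)  cross = 8.5·7.5 − 19·0 = 63.7500; (r_i+r_j)·cross = 27.5·63.7500 = 1753.1250
edge 3: (19,7.5)→(19.5,23.5)  cross = 19·23.5 − 19.5·7.5 = 300.2500; (r_i+r_j)·cross = 38.5·300.2500 = 11559.6250
edge 4: (19.5,23.5)→(18,30)  cross = 19.5·30 − 18·23.5 = 162.0000; (r_i+r_j)·cross = 37.5·162.0000 = 6075.0000
edge 5: (18,30)→(15.5,32.5)  cross = 18·32.5 − 15.5·30 = 120.0000; (r_i+r_j)·cross = 33.5·120.0000 = 4020.0000
edge 6: (15.5,32.5)→(6,38)  cross = 15.5·38 − 6·32.5 = 394.0000; (r_i+r_j)·cross = 21.5·394.0000 = 8471.0000
edge 7: (6,38)→(2,38.5)  cross = 6·38.5 − 2·38 = 155.0000; (r_i+r_j)·cross = 8·155.0000 = 1240.0000
edge 8: (2,38.5)→(0.5,35)  cross = 2·35 − 0.5·38.5 = 50.7500; (r_i+r_j)·cross = 2.5·50.7500 = 126.8750
Σcross = 1004.2500 → A = |Σcross|/2 = 502.1250 mm²
Σ(r_i+r_j)·cross = 31324.1250 → first moment M = |Σ|/6 = 5220.6875
R_c = M/A = 5220.6875/502.1250 = 10.3972 mm
θ = 48° = 0.837758 rad
V = θ·R_c·A = 0.837758·10.3972·502.1250 = 4373.673 mm³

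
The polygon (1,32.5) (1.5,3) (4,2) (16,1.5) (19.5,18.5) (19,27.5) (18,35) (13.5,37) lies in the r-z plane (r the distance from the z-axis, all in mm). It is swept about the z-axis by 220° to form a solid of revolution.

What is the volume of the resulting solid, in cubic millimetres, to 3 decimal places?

Profile (r,z), 8 vertices: (1,32.5) (1.5,3) (4,2) (16,1.5) (19.5,18.5) (19,27.5) (18,35) (13.5,37)
edge 0: (1,32.5)→(1.5,3)  cross = 1·3 − 1.5·32.5 = -45.7500; (r_i+r_j)·cross = 2.5·-45.7500 = -114.3750
edge 1: (1.5,3)→(4,2)  cross = 1.5·2 − 4·3 = -9.0000; (r_i+r_j)·cross = 5.5·-9.0000 = -49.5000
edge 2: (4,2)→(16,1.5)  cross = 4·1.5 − 16·2 = -26.0000; (r_i+r_j)·cross = 20·-26.0000 = -520.0000
edge 3: (16,1.5)→(19.5,18.5)  cross = 16·18.5 − 19.5·1.5 = 266.7500; (r_i+r_j)·cross = 35.5·266.7500 = 9469.6250
edge 4: (19.5,18.5)→(19,27.5)  cross = 19.5·27.5 − 19·18.5 = 184.7500; (r_i+r_j)·cross = 38.5·184.7500 = 7112.8750
edge 5: (19,27.5)→(18,35)  cross = 19·35 − 18·27.5 = 170.0000; (r_i+r_j)·cross = 37·170.0000 = 6290.0000
edge 6: (18,35)→(13.5,37)  cross = 18·37 − 13.5·35 = 193.5000; (r_i+r_j)·cross = 31.5·193.5000 = 6095.2500
edge 7: (13.5,37)→(1,32.5)  cross = 13.5·32.5 − 1·37 = 401.7500; (r_i+r_j)·cross = 14.5·401.7500 = 5825.3750
Σcross = 1136.0000 → A = |Σcross|/2 = 568.0000 mm²
Σ(r_i+r_j)·cross = 34109.2500 → first moment M = |Σ|/6 = 5684.8750
R_c = M/A = 5684.8750/568.0000 = 10.0086 mm
θ = 220° = 3.839724 rad
V = θ·R_c·A = 3.839724·10.0086·568.0000 = 21828.353 mm³

Volume = 21828.353 mm³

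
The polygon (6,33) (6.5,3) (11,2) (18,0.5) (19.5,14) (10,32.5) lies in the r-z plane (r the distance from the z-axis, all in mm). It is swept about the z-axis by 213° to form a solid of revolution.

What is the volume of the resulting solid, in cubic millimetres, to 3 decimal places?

Profile (r,z), 6 vertices: (6,33) (6.5,3) (11,2) (18,0.5) (19.5,14) (10,32.5)
edge 0: (6,33)→(6.5,3)  cross = 6·3 − 6.5·33 = -196.5000; (r_i+r_j)·cross = 12.5·-196.5000 = -2456.2500
edge 1: (6.5,3)→(11,2)  cross = 6.5·2 − 11·3 = -20.0000; (r_i+r_j)·cross = 17.5·-20.0000 = -350.0000
edge 2: (11,2)→(18,0.5)  cross = 11·0.5 − 18·2 = -30.5000; (r_i+r_j)·cross = 29·-30.5000 = -884.5000
edge 3: (18,0.5)→(19.5,14)  cross = 18·14 − 19.5·0.5 = 242.2500; (r_i+r_j)·cross = 37.5·242.2500 = 9084.3750
edge 4: (19.5,14)→(10,32.5)  cross = 19.5·32.5 − 10·14 = 493.7500; (r_i+r_j)·cross = 29.5·493.7500 = 14565.6250
edge 5: (10,32.5)→(6,33)  cross = 10·33 − 6·32.5 = 135.0000; (r_i+r_j)·cross = 16·135.0000 = 2160.0000
Σcross = 624.0000 → A = |Σcross|/2 = 312.0000 mm²
Σ(r_i+r_j)·cross = 22119.2500 → first moment M = |Σ|/6 = 3686.5417
R_c = M/A = 3686.5417/312.0000 = 11.8158 mm
θ = 213° = 3.717551 rad
V = θ·R_c·A = 3.717551·11.8158·312.0000 = 13704.908 mm³

Volume = 13704.908 mm³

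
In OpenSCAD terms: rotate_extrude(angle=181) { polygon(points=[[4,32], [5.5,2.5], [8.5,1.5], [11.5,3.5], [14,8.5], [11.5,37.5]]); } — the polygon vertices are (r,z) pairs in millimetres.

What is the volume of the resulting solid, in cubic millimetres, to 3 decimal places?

Volume = 7375.319 mm³

Profile (r,z), 6 vertices: (4,32) (5.5,2.5) (8.5,1.5) (11.5,3.5) (14,8.5) (11.5,37.5)
edge 0: (4,32)→(5.5,2.5)  cross = 4·2.5 − 5.5·32 = -166.0000; (r_i+r_j)·cross = 9.5·-166.0000 = -1577.0000
edge 1: (5.5,2.5)→(8.5,1.5)  cross = 5.5·1.5 − 8.5·2.5 = -13.0000; (r_i+r_j)·cross = 14·-13.0000 = -182.0000
edge 2: (8.5,1.5)→(11.5,3.5)  cross = 8.5·3.5 − 11.5·1.5 = 12.5000; (r_i+r_j)·cross = 20·12.5000 = 250.0000
edge 3: (11.5,3.5)→(14,8.5)  cross = 11.5·8.5 − 14·3.5 = 48.7500; (r_i+r_j)·cross = 25.5·48.7500 = 1243.1250
edge 4: (14,8.5)→(11.5,37.5)  cross = 14·37.5 − 11.5·8.5 = 427.2500; (r_i+r_j)·cross = 25.5·427.2500 = 10894.8750
edge 5: (11.5,37.5)→(4,32)  cross = 11.5·32 − 4·37.5 = 218.0000; (r_i+r_j)·cross = 15.5·218.0000 = 3379.0000
Σcross = 527.5000 → A = |Σcross|/2 = 263.7500 mm²
Σ(r_i+r_j)·cross = 14008.0000 → first moment M = |Σ|/6 = 2334.6667
R_c = M/A = 2334.6667/263.7500 = 8.8518 mm
θ = 181° = 3.159046 rad
V = θ·R_c·A = 3.159046·8.8518·263.7500 = 7375.319 mm³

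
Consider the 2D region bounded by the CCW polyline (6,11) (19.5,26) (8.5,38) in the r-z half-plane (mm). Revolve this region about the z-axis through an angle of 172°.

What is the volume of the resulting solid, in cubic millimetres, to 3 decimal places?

Volume = 5562.644 mm³

Profile (r,z), 3 vertices: (6,11) (19.5,26) (8.5,38)
edge 0: (6,11)→(19.5,26)  cross = 6·26 − 19.5·11 = -58.5000; (r_i+r_j)·cross = 25.5·-58.5000 = -1491.7500
edge 1: (19.5,26)→(8.5,38)  cross = 19.5·38 − 8.5·26 = 520.0000; (r_i+r_j)·cross = 28·520.0000 = 14560.0000
edge 2: (8.5,38)→(6,11)  cross = 8.5·11 − 6·38 = -134.5000; (r_i+r_j)·cross = 14.5·-134.5000 = -1950.2500
Σcross = 327.0000 → A = |Σcross|/2 = 163.5000 mm²
Σ(r_i+r_j)·cross = 11118.0000 → first moment M = |Σ|/6 = 1853.0000
R_c = M/A = 1853.0000/163.5000 = 11.3333 mm
θ = 172° = 3.001966 rad
V = θ·R_c·A = 3.001966·11.3333·163.5000 = 5562.644 mm³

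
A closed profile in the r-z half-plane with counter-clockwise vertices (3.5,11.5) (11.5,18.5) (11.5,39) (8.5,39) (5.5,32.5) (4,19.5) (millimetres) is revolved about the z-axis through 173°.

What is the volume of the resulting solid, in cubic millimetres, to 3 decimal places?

Volume = 3639.030 mm³

Profile (r,z), 6 vertices: (3.5,11.5) (11.5,18.5) (11.5,39) (8.5,39) (5.5,32.5) (4,19.5)
edge 0: (3.5,11.5)→(11.5,18.5)  cross = 3.5·18.5 − 11.5·11.5 = -67.5000; (r_i+r_j)·cross = 15·-67.5000 = -1012.5000
edge 1: (11.5,18.5)→(11.5,39)  cross = 11.5·39 − 11.5·18.5 = 235.7500; (r_i+r_j)·cross = 23·235.7500 = 5422.2500
edge 2: (11.5,39)→(8.5,39)  cross = 11.5·39 − 8.5·39 = 117.0000; (r_i+r_j)·cross = 20·117.0000 = 2340.0000
edge 3: (8.5,39)→(5.5,32.5)  cross = 8.5·32.5 − 5.5·39 = 61.7500; (r_i+r_j)·cross = 14·61.7500 = 864.5000
edge 4: (5.5,32.5)→(4,19.5)  cross = 5.5·19.5 − 4·32.5 = -22.7500; (r_i+r_j)·cross = 9.5·-22.7500 = -216.1250
edge 5: (4,19.5)→(3.5,11.5)  cross = 4·11.5 − 3.5·19.5 = -22.2500; (r_i+r_j)·cross = 7.5·-22.2500 = -166.8750
Σcross = 302.0000 → A = |Σcross|/2 = 151.0000 mm²
Σ(r_i+r_j)·cross = 7231.2500 → first moment M = |Σ|/6 = 1205.2083
R_c = M/A = 1205.2083/151.0000 = 7.9815 mm
θ = 173° = 3.019420 rad
V = θ·R_c·A = 3.019420·7.9815·151.0000 = 3639.030 mm³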